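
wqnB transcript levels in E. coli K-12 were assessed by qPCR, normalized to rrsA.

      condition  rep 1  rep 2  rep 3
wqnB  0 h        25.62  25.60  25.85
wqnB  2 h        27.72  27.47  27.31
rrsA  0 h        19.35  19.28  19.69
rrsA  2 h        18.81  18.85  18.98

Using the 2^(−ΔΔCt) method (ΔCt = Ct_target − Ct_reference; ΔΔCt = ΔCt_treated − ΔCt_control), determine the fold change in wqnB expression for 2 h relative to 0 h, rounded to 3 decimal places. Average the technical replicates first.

0.193

Mean Ct: wqnB 0 h 25.690; wqnB 2 h 27.500; rrsA 0 h 19.440; rrsA 2 h 18.880
ΔCt(0 h) = 25.690 − 19.440 = 6.250
ΔCt(2 h) = 27.500 − 18.880 = 8.620
ΔΔCt = 8.620 − 6.250 = 2.370
Fold change = 2^(−2.370) = 0.1934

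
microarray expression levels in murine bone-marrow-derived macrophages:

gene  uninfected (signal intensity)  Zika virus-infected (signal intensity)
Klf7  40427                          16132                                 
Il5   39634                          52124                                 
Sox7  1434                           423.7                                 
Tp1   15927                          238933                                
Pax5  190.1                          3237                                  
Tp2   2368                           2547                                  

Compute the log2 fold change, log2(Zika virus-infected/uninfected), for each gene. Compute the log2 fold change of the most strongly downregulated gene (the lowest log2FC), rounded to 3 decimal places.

log2(16132/40427) = -1.325  (Klf7)
log2(52124/39634) = 0.395  (Il5)
log2(423.7/1434) = -1.759  (Sox7)
log2(238933/15927) = 3.907  (Tp1)
log2(3237/190.1) = 4.090  (Pax5)
log2(2547/2368) = 0.105  (Tp2)
Sox7 is most strongly downregulated.

-1.759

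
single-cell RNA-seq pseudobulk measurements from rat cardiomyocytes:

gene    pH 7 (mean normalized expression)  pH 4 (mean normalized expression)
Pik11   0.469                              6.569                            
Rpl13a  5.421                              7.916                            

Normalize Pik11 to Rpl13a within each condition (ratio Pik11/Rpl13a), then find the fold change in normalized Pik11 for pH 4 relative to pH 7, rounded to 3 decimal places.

Pik11/Rpl13a (pH 7) = 0.469 / 5.421 = 0.086515
Pik11/Rpl13a (pH 4) = 6.569 / 7.916 = 0.82984
Fold change = 0.82984 / 0.086515 = 9.5918

9.592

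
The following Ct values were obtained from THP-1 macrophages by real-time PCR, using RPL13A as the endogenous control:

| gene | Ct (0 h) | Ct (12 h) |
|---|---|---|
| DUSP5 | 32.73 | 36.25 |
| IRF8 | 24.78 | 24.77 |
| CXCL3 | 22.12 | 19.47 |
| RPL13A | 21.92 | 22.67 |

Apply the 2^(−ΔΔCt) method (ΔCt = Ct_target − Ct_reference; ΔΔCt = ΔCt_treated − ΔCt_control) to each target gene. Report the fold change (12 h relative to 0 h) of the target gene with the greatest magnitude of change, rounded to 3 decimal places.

DUSP5: ΔΔCt = (36.25−22.67) − (32.73−21.92) = 13.58 − 10.81 = 2.77; fold change = 2^-2.77 = 0.147
IRF8: ΔΔCt = (24.77−22.67) − (24.78−21.92) = 2.10 − 2.86 = -0.76; fold change = 2^0.76 = 1.693
CXCL3: ΔΔCt = (19.47−22.67) − (22.12−21.92) = -3.20 − 0.20 = -3.40; fold change = 2^3.40 = 10.556
CXCL3 has the largest |ΔΔCt| = 3.40.

10.556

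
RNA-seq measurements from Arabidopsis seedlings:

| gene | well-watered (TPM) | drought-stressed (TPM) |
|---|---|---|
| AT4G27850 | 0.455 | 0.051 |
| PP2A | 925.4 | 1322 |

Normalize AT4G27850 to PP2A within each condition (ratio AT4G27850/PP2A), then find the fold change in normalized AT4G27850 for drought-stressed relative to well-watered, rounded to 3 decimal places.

0.078

AT4G27850/PP2A (well-watered) = 0.455 / 925.4 = 0.00049168
AT4G27850/PP2A (drought-stressed) = 0.051 / 1322 = 3.8578e-05
Fold change = 3.8578e-05 / 0.00049168 = 0.0785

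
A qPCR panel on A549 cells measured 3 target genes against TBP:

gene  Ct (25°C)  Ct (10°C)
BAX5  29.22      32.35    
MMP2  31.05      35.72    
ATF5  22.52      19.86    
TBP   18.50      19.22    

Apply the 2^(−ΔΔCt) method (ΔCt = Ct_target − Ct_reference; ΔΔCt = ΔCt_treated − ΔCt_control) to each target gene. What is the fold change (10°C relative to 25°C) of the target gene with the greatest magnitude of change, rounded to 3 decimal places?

BAX5: ΔΔCt = (32.35−19.22) − (29.22−18.50) = 13.13 − 10.72 = 2.41; fold change = 2^-2.41 = 0.188
MMP2: ΔΔCt = (35.72−19.22) − (31.05−18.50) = 16.50 − 12.55 = 3.95; fold change = 2^-3.95 = 0.065
ATF5: ΔΔCt = (19.86−19.22) − (22.52−18.50) = 0.64 − 4.02 = -3.38; fold change = 2^3.38 = 10.411
MMP2 has the largest |ΔΔCt| = 3.95.

0.065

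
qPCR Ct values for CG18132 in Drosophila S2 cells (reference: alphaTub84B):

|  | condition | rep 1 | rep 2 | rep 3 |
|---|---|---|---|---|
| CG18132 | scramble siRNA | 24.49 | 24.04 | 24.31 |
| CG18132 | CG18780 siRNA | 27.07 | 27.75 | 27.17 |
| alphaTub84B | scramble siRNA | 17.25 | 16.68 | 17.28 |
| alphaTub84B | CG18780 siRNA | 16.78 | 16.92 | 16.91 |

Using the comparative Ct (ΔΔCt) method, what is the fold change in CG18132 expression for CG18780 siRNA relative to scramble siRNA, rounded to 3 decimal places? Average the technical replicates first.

0.105

Mean Ct: CG18132 scramble siRNA 24.280; CG18132 CG18780 siRNA 27.330; alphaTub84B scramble siRNA 17.070; alphaTub84B CG18780 siRNA 16.870
ΔCt(scramble siRNA) = 24.280 − 17.070 = 7.210
ΔCt(CG18780 siRNA) = 27.330 − 16.870 = 10.460
ΔΔCt = 10.460 − 7.210 = 3.250
Fold change = 2^(−3.250) = 0.1051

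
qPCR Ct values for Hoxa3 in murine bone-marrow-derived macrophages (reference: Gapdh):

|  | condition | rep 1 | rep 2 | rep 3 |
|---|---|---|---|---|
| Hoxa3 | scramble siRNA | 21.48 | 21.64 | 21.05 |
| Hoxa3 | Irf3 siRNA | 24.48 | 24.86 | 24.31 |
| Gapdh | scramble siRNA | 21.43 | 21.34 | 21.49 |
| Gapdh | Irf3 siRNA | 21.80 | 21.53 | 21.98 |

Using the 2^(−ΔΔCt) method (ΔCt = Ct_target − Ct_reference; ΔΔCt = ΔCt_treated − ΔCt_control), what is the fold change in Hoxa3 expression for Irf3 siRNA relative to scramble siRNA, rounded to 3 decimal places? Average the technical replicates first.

0.143

Mean Ct: Hoxa3 scramble siRNA 21.390; Hoxa3 Irf3 siRNA 24.550; Gapdh scramble siRNA 21.420; Gapdh Irf3 siRNA 21.770
ΔCt(scramble siRNA) = 21.390 − 21.420 = -0.030
ΔCt(Irf3 siRNA) = 24.550 − 21.770 = 2.780
ΔΔCt = 2.780 − (-0.030) = 2.810
Fold change = 2^(−2.810) = 0.1426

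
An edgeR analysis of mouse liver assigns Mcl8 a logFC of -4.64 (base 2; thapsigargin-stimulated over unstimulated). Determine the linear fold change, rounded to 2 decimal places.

0.04

Fold change = 2^(-4.64) = 0.040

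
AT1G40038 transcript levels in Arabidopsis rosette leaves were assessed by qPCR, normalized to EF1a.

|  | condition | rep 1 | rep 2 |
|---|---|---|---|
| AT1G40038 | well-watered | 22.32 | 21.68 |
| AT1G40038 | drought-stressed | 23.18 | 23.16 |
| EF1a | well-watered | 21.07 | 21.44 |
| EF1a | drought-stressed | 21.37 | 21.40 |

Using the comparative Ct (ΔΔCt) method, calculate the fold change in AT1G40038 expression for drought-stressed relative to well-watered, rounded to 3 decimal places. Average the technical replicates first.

0.486

Mean Ct: AT1G40038 well-watered 22.000; AT1G40038 drought-stressed 23.170; EF1a well-watered 21.255; EF1a drought-stressed 21.385
ΔCt(well-watered) = 22.000 − 21.255 = 0.745
ΔCt(drought-stressed) = 23.170 − 21.385 = 1.785
ΔΔCt = 1.785 − 0.745 = 1.040
Fold change = 2^(−1.040) = 0.4863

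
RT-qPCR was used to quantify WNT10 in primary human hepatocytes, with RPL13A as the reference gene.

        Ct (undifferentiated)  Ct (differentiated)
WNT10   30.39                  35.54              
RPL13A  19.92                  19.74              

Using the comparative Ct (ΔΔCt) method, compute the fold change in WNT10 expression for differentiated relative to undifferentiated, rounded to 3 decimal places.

0.025

ΔCt(undifferentiated) = 30.390 − 19.920 = 10.470
ΔCt(differentiated) = 35.540 − 19.740 = 15.800
ΔΔCt = 15.800 − 10.470 = 5.330
Fold change = 2^(−5.330) = 0.0249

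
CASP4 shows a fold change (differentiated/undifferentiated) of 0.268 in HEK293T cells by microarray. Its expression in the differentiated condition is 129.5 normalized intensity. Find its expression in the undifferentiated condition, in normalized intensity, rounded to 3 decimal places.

483.209

undifferentiated expression = 129.5 / 0.268 = 483.209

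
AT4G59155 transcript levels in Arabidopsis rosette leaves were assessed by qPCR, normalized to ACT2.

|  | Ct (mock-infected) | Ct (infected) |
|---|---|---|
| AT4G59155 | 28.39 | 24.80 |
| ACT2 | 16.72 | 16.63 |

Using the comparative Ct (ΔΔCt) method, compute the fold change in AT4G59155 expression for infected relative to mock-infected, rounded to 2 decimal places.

11.31

ΔCt(mock-infected) = 28.390 − 16.720 = 11.670
ΔCt(infected) = 24.800 − 16.630 = 8.170
ΔΔCt = 8.170 − 11.670 = -3.500
Fold change = 2^(−(-3.500)) = 2^3.500 = 11.314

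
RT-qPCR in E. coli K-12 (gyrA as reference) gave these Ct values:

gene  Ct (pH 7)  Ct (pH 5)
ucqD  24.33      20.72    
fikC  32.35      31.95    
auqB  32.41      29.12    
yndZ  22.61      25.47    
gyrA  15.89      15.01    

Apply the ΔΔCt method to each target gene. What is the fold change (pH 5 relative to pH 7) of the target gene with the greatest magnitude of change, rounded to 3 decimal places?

ucqD: ΔΔCt = (20.72−15.01) − (24.33−15.89) = 5.71 − 8.44 = -2.73; fold change = 2^2.73 = 6.635
fikC: ΔΔCt = (31.95−15.01) − (32.35−15.89) = 16.94 − 16.46 = 0.48; fold change = 2^-0.48 = 0.717
auqB: ΔΔCt = (29.12−15.01) − (32.41−15.89) = 14.11 − 16.52 = -2.41; fold change = 2^2.41 = 5.315
yndZ: ΔΔCt = (25.47−15.01) − (22.61−15.89) = 10.46 − 6.72 = 3.74; fold change = 2^-3.74 = 0.075
yndZ has the largest |ΔΔCt| = 3.74.

0.075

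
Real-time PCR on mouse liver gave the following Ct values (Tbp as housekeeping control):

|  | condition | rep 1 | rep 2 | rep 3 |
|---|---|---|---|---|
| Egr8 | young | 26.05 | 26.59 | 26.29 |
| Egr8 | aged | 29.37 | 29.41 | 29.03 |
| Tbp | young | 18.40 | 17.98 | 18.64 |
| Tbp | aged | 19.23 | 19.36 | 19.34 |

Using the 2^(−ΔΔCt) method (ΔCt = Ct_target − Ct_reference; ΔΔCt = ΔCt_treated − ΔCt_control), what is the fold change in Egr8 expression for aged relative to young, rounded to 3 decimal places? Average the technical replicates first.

Mean Ct: Egr8 young 26.310; Egr8 aged 29.270; Tbp young 18.340; Tbp aged 19.310
ΔCt(young) = 26.310 − 18.340 = 7.970
ΔCt(aged) = 29.270 − 19.310 = 9.960
ΔΔCt = 9.960 − 7.970 = 1.990
Fold change = 2^(−1.990) = 0.2517

0.252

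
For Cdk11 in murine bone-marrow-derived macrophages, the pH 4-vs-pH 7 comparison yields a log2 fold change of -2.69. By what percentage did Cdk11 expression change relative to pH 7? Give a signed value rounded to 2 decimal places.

-84.50%

Fold change = 2^(-2.69) = 0.1550
Percent change = (FC − 1) × 100% = (0.1550 − 1) × 100 = -84.50%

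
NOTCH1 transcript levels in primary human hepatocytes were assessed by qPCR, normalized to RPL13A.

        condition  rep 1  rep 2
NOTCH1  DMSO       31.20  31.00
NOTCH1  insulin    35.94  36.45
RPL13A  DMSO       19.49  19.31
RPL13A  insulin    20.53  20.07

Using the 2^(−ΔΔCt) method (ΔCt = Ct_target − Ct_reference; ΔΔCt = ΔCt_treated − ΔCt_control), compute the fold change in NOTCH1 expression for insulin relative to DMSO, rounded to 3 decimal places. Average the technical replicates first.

0.055

Mean Ct: NOTCH1 DMSO 31.100; NOTCH1 insulin 36.195; RPL13A DMSO 19.400; RPL13A insulin 20.300
ΔCt(DMSO) = 31.100 − 19.400 = 11.700
ΔCt(insulin) = 36.195 − 20.300 = 15.895
ΔΔCt = 15.895 − 11.700 = 4.195
Fold change = 2^(−4.195) = 0.0546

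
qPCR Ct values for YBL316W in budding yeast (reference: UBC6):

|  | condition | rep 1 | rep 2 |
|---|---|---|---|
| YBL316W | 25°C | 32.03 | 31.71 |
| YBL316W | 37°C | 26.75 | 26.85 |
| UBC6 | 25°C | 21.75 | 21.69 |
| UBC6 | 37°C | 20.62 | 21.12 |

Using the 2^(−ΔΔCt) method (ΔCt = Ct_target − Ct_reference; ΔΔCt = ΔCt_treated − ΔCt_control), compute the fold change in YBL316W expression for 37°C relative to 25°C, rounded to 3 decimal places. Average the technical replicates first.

Mean Ct: YBL316W 25°C 31.870; YBL316W 37°C 26.800; UBC6 25°C 21.720; UBC6 37°C 20.870
ΔCt(25°C) = 31.870 − 21.720 = 10.150
ΔCt(37°C) = 26.800 − 20.870 = 5.930
ΔΔCt = 5.930 − 10.150 = -4.220
Fold change = 2^(−(-4.220)) = 2^4.220 = 18.6357

18.636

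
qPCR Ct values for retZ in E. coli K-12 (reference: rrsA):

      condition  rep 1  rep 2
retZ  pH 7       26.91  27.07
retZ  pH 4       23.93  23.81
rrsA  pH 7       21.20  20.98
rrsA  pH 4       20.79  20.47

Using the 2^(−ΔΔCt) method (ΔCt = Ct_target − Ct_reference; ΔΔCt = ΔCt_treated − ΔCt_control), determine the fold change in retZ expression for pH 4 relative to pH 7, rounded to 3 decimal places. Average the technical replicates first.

Mean Ct: retZ pH 7 26.990; retZ pH 4 23.870; rrsA pH 7 21.090; rrsA pH 4 20.630
ΔCt(pH 7) = 26.990 − 21.090 = 5.900
ΔCt(pH 4) = 23.870 − 20.630 = 3.240
ΔΔCt = 3.240 − 5.900 = -2.660
Fold change = 2^(−(-2.660)) = 2^2.660 = 6.3203

6.320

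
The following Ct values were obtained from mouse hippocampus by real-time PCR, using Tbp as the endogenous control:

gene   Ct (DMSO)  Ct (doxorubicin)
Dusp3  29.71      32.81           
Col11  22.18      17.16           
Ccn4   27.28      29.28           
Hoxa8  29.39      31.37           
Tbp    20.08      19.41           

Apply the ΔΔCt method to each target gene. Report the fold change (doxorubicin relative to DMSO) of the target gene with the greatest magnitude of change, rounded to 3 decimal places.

20.393

Dusp3: ΔΔCt = (32.81−19.41) − (29.71−20.08) = 13.40 − 9.63 = 3.77; fold change = 2^-3.77 = 0.073
Col11: ΔΔCt = (17.16−19.41) − (22.18−20.08) = -2.25 − 2.10 = -4.35; fold change = 2^4.35 = 20.393
Ccn4: ΔΔCt = (29.28−19.41) − (27.28−20.08) = 9.87 − 7.20 = 2.67; fold change = 2^-2.67 = 0.157
Hoxa8: ΔΔCt = (31.37−19.41) − (29.39−20.08) = 11.96 − 9.31 = 2.65; fold change = 2^-2.65 = 0.159
Col11 has the largest |ΔΔCt| = 4.35.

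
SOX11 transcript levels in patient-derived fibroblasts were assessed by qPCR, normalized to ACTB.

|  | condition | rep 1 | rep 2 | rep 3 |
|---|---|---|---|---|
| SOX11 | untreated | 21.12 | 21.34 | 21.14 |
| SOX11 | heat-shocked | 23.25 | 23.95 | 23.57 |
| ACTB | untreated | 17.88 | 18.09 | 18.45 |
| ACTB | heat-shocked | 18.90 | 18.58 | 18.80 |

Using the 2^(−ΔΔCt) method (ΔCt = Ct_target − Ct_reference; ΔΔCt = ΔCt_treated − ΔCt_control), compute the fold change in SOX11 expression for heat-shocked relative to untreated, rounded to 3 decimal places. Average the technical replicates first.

Mean Ct: SOX11 untreated 21.200; SOX11 heat-shocked 23.590; ACTB untreated 18.140; ACTB heat-shocked 18.760
ΔCt(untreated) = 21.200 − 18.140 = 3.060
ΔCt(heat-shocked) = 23.590 − 18.760 = 4.830
ΔΔCt = 4.830 − 3.060 = 1.770
Fold change = 2^(−1.770) = 0.2932

0.293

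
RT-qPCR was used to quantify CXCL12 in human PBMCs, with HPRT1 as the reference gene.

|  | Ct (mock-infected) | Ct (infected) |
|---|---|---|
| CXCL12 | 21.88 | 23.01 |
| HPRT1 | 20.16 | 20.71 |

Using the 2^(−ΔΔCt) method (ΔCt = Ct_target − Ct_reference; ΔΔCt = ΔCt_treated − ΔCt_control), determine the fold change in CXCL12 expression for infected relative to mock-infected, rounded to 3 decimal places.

0.669

ΔCt(mock-infected) = 21.880 − 20.160 = 1.720
ΔCt(infected) = 23.010 − 20.710 = 2.300
ΔΔCt = 2.300 − 1.720 = 0.580
Fold change = 2^(−0.580) = 0.6690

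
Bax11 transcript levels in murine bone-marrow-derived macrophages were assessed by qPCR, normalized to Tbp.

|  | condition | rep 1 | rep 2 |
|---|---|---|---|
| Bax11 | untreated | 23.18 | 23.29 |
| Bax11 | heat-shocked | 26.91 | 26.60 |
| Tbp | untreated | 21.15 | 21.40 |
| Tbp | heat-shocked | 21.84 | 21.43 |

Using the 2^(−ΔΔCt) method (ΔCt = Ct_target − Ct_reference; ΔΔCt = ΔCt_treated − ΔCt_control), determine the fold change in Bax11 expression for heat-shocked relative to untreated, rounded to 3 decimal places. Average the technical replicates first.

Mean Ct: Bax11 untreated 23.235; Bax11 heat-shocked 26.755; Tbp untreated 21.275; Tbp heat-shocked 21.635
ΔCt(untreated) = 23.235 − 21.275 = 1.960
ΔCt(heat-shocked) = 26.755 − 21.635 = 5.120
ΔΔCt = 5.120 − 1.960 = 3.160
Fold change = 2^(−3.160) = 0.1119

0.112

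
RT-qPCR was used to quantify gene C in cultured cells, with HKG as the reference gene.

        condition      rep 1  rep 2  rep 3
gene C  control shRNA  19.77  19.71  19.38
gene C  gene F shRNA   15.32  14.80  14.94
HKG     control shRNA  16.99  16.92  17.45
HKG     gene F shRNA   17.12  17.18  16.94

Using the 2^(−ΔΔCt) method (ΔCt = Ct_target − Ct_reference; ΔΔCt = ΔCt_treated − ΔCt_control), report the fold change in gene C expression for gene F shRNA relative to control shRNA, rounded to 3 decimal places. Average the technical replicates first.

Mean Ct: gene C control shRNA 19.620; gene C gene F shRNA 15.020; HKG control shRNA 17.120; HKG gene F shRNA 17.080
ΔCt(control shRNA) = 19.620 − 17.120 = 2.500
ΔCt(gene F shRNA) = 15.020 − 17.080 = -2.060
ΔΔCt = -2.060 − 2.500 = -4.560
Fold change = 2^(−(-4.560)) = 2^4.560 = 23.5883

23.588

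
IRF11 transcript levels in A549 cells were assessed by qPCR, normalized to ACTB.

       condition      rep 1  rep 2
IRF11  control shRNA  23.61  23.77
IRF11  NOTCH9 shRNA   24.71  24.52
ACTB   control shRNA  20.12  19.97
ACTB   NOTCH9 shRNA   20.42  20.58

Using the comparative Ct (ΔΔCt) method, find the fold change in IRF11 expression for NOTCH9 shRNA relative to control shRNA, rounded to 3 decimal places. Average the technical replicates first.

0.722

Mean Ct: IRF11 control shRNA 23.690; IRF11 NOTCH9 shRNA 24.615; ACTB control shRNA 20.045; ACTB NOTCH9 shRNA 20.500
ΔCt(control shRNA) = 23.690 − 20.045 = 3.645
ΔCt(NOTCH9 shRNA) = 24.615 − 20.500 = 4.115
ΔΔCt = 4.115 − 3.645 = 0.470
Fold change = 2^(−0.470) = 0.7220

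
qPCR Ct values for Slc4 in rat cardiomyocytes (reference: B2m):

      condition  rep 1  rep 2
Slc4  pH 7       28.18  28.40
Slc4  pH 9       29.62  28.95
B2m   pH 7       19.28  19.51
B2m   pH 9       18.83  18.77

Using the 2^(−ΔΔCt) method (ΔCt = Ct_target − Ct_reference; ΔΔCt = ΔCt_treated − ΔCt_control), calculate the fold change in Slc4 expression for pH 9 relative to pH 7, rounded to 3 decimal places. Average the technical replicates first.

0.332

Mean Ct: Slc4 pH 7 28.290; Slc4 pH 9 29.285; B2m pH 7 19.395; B2m pH 9 18.800
ΔCt(pH 7) = 28.290 − 19.395 = 8.895
ΔCt(pH 9) = 29.285 − 18.800 = 10.485
ΔΔCt = 10.485 − 8.895 = 1.590
Fold change = 2^(−1.590) = 0.3322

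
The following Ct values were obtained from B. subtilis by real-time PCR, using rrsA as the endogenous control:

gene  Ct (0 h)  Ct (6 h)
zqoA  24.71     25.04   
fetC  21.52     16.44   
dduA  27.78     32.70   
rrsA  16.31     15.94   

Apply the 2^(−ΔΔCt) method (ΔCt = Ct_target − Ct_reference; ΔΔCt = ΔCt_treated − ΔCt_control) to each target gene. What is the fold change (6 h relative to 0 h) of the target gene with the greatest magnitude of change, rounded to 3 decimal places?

0.026

zqoA: ΔΔCt = (25.04−15.94) − (24.71−16.31) = 9.10 − 8.40 = 0.70; fold change = 2^-0.70 = 0.616
fetC: ΔΔCt = (16.44−15.94) − (21.52−16.31) = 0.50 − 5.21 = -4.71; fold change = 2^4.71 = 26.173
dduA: ΔΔCt = (32.70−15.94) − (27.78−16.31) = 16.76 − 11.47 = 5.29; fold change = 2^-5.29 = 0.026
dduA has the largest |ΔΔCt| = 5.29.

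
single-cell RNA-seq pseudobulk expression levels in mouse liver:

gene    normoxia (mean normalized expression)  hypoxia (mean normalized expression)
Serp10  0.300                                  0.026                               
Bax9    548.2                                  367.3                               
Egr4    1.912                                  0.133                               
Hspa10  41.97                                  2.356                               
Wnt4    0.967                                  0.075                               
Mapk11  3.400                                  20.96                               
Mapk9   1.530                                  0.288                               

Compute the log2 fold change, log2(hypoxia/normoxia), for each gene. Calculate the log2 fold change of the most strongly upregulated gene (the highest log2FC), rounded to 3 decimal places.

2.624

log2(0.026/0.300) = -3.528  (Serp10)
log2(367.3/548.2) = -0.578  (Bax9)
log2(0.133/1.912) = -3.846  (Egr4)
log2(2.356/41.97) = -4.155  (Hspa10)
log2(0.075/0.967) = -3.689  (Wnt4)
log2(20.96/3.400) = 2.624  (Mapk11)
log2(0.288/1.530) = -2.409  (Mapk9)
Mapk11 is most strongly upregulated.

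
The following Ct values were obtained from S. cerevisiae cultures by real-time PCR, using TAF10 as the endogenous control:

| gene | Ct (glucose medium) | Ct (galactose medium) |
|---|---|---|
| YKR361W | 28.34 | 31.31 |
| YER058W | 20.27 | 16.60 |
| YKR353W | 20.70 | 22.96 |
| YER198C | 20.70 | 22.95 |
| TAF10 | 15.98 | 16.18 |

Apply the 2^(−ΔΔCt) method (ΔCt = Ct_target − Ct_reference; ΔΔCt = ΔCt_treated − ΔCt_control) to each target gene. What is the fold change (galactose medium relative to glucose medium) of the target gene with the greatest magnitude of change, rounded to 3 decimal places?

14.621

YKR361W: ΔΔCt = (31.31−16.18) − (28.34−15.98) = 15.13 − 12.36 = 2.77; fold change = 2^-2.77 = 0.147
YER058W: ΔΔCt = (16.60−16.18) − (20.27−15.98) = 0.42 − 4.29 = -3.87; fold change = 2^3.87 = 14.621
YKR353W: ΔΔCt = (22.96−16.18) − (20.70−15.98) = 6.78 − 4.72 = 2.06; fold change = 2^-2.06 = 0.240
YER198C: ΔΔCt = (22.95−16.18) − (20.70−15.98) = 6.77 − 4.72 = 2.05; fold change = 2^-2.05 = 0.241
YER058W has the largest |ΔΔCt| = 3.87.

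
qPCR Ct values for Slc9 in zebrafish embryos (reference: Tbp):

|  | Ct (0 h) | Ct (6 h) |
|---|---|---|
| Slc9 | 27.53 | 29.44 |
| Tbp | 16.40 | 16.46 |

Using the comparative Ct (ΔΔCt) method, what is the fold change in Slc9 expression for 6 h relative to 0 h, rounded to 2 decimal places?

0.28

ΔCt(0 h) = 27.530 − 16.400 = 11.130
ΔCt(6 h) = 29.440 − 16.460 = 12.980
ΔΔCt = 12.980 − 11.130 = 1.850
Fold change = 2^(−1.850) = 0.277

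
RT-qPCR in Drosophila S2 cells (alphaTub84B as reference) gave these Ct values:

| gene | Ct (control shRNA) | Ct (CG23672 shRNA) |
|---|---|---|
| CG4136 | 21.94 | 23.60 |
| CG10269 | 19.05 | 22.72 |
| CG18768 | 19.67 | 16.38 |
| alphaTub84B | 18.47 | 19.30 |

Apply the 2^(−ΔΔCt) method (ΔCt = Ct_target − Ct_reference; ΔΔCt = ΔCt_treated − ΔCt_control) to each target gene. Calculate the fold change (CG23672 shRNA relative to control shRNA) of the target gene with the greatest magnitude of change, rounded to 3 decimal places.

CG4136: ΔΔCt = (23.60−19.30) − (21.94−18.47) = 4.30 − 3.47 = 0.83; fold change = 2^-0.83 = 0.563
CG10269: ΔΔCt = (22.72−19.30) − (19.05−18.47) = 3.42 − 0.58 = 2.84; fold change = 2^-2.84 = 0.140
CG18768: ΔΔCt = (16.38−19.30) − (19.67−18.47) = -2.92 − 1.20 = -4.12; fold change = 2^4.12 = 17.388
CG18768 has the largest |ΔΔCt| = 4.12.

17.388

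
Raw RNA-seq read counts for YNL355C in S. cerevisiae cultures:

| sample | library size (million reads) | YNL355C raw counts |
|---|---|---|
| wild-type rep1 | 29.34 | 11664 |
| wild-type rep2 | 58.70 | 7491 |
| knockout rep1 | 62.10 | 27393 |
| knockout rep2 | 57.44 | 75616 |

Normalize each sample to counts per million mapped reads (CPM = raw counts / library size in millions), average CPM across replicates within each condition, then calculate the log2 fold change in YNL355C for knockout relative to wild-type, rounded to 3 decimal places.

1.743

CPM(wild-type rep1) = 11664 / 29.34 = 397.5460
CPM(wild-type rep2) = 7491 / 58.70 = 127.6150
CPM(knockout rep1) = 27393 / 62.10 = 441.1111
CPM(knockout rep2) = 75616 / 57.44 = 1316.4345
mean CPM(wild-type) = 262.5805; mean CPM(knockout) = 878.7728
Fold change = 878.7728 / 262.5805 = 3.34668
log2(3.34668) = 1.7427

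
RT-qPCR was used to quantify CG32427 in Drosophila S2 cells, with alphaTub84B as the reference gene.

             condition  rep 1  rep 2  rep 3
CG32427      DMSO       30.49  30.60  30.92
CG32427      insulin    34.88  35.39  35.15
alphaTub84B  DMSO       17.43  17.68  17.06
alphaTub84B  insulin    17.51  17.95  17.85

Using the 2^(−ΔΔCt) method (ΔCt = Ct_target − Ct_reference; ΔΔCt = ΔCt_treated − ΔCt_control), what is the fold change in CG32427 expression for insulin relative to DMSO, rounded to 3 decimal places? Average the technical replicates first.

Mean Ct: CG32427 DMSO 30.670; CG32427 insulin 35.140; alphaTub84B DMSO 17.390; alphaTub84B insulin 17.770
ΔCt(DMSO) = 30.670 − 17.390 = 13.280
ΔCt(insulin) = 35.140 − 17.770 = 17.370
ΔΔCt = 17.370 − 13.280 = 4.090
Fold change = 2^(−4.090) = 0.0587

0.059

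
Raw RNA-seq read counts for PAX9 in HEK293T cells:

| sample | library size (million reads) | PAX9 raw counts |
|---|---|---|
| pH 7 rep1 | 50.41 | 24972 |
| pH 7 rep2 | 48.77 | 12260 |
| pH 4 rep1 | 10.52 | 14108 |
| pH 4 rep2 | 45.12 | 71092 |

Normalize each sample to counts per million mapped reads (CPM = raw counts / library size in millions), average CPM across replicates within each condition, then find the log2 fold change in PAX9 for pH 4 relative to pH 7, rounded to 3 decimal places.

1.966

CPM(pH 7 rep1) = 24972 / 50.41 = 495.3779
CPM(pH 7 rep2) = 12260 / 48.77 = 251.3840
CPM(pH 4 rep1) = 14108 / 10.52 = 1341.0646
CPM(pH 4 rep2) = 71092 / 45.12 = 1575.6206
mean CPM(pH 7) = 373.3810; mean CPM(pH 4) = 1458.3426
Fold change = 1458.3426 / 373.3810 = 3.90578
log2(3.90578) = 1.9656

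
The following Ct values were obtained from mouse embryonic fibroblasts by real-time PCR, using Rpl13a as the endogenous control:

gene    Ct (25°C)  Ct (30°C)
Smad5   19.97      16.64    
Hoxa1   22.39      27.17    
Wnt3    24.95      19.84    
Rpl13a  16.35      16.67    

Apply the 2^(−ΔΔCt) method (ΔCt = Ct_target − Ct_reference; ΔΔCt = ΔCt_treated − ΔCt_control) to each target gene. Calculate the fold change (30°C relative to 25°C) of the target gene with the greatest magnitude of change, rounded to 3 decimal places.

Smad5: ΔΔCt = (16.64−16.67) − (19.97−16.35) = -0.03 − 3.62 = -3.65; fold change = 2^3.65 = 12.553
Hoxa1: ΔΔCt = (27.17−16.67) − (22.39−16.35) = 10.50 − 6.04 = 4.46; fold change = 2^-4.46 = 0.045
Wnt3: ΔΔCt = (19.84−16.67) − (24.95−16.35) = 3.17 − 8.60 = -5.43; fold change = 2^5.43 = 43.111
Wnt3 has the largest |ΔΔCt| = 5.43.

43.111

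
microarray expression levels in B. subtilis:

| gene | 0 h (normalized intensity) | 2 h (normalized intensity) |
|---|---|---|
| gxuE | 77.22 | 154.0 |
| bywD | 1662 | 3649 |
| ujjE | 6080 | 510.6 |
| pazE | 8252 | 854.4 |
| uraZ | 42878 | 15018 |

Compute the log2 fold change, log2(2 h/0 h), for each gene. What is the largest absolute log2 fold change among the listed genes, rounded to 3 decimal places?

log2(154.0/77.22) = 0.996  (gxuE)
log2(3649/1662) = 1.135  (bywD)
log2(510.6/6080) = -3.574  (ujjE)
log2(854.4/8252) = -3.272  (pazE)
log2(15018/42878) = -1.514  (uraZ)
The largest magnitude belongs to ujjE.

3.574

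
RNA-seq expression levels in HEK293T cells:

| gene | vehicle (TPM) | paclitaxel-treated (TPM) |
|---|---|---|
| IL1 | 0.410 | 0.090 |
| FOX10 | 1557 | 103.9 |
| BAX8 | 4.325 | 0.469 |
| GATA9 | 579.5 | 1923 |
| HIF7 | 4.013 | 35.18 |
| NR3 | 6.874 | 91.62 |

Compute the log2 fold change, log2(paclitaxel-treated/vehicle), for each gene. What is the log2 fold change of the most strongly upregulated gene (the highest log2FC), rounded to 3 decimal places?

3.736

log2(0.090/0.410) = -2.188  (IL1)
log2(103.9/1557) = -3.906  (FOX10)
log2(0.469/4.325) = -3.205  (BAX8)
log2(1923/579.5) = 1.730  (GATA9)
log2(35.18/4.013) = 3.132  (HIF7)
log2(91.62/6.874) = 3.736  (NR3)
NR3 is most strongly upregulated.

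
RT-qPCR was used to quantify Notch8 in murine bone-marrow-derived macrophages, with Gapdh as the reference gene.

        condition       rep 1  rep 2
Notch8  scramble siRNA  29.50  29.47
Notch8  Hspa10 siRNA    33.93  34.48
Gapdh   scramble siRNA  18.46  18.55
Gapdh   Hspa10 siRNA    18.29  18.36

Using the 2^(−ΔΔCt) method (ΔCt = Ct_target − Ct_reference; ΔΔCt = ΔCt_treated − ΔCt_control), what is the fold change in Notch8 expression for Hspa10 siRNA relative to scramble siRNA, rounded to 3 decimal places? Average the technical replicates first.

0.033

Mean Ct: Notch8 scramble siRNA 29.485; Notch8 Hspa10 siRNA 34.205; Gapdh scramble siRNA 18.505; Gapdh Hspa10 siRNA 18.325
ΔCt(scramble siRNA) = 29.485 − 18.505 = 10.980
ΔCt(Hspa10 siRNA) = 34.205 − 18.325 = 15.880
ΔΔCt = 15.880 − 10.980 = 4.900
Fold change = 2^(−4.900) = 0.0335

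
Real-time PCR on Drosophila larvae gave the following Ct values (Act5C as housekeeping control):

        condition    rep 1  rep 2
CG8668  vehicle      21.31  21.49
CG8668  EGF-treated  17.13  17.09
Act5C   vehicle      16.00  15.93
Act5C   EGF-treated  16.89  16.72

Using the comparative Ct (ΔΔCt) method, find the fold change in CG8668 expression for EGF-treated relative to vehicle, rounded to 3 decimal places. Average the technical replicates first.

Mean Ct: CG8668 vehicle 21.400; CG8668 EGF-treated 17.110; Act5C vehicle 15.965; Act5C EGF-treated 16.805
ΔCt(vehicle) = 21.400 − 15.965 = 5.435
ΔCt(EGF-treated) = 17.110 − 16.805 = 0.305
ΔΔCt = 0.305 − 5.435 = -5.130
Fold change = 2^(−(-5.130)) = 2^5.130 = 35.0174

35.017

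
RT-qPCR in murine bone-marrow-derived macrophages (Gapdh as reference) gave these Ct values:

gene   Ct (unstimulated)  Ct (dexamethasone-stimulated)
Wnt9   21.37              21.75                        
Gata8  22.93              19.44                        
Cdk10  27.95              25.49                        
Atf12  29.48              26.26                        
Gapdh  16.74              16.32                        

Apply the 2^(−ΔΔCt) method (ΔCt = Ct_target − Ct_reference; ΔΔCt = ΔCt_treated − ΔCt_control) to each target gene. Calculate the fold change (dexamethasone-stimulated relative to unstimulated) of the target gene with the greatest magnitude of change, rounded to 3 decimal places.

Wnt9: ΔΔCt = (21.75−16.32) − (21.37−16.74) = 5.43 − 4.63 = 0.80; fold change = 2^-0.80 = 0.574
Gata8: ΔΔCt = (19.44−16.32) − (22.93−16.74) = 3.12 − 6.19 = -3.07; fold change = 2^3.07 = 8.398
Cdk10: ΔΔCt = (25.49−16.32) − (27.95−16.74) = 9.17 − 11.21 = -2.04; fold change = 2^2.04 = 4.112
Atf12: ΔΔCt = (26.26−16.32) − (29.48−16.74) = 9.94 − 12.74 = -2.80; fold change = 2^2.80 = 6.964
Gata8 has the largest |ΔΔCt| = 3.07.

8.398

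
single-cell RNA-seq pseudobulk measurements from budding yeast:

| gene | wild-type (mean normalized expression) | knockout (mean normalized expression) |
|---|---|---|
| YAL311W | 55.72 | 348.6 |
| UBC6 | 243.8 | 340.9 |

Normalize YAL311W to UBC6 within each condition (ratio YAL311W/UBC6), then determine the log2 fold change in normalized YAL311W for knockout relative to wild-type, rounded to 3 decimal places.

YAL311W/UBC6 (wild-type) = 55.72 / 243.8 = 0.22855
YAL311W/UBC6 (knockout) = 348.6 / 340.9 = 1.0226
Fold change = 1.0226 / 0.22855 = 4.4743
log2(4.4743) = 2.1617

2.162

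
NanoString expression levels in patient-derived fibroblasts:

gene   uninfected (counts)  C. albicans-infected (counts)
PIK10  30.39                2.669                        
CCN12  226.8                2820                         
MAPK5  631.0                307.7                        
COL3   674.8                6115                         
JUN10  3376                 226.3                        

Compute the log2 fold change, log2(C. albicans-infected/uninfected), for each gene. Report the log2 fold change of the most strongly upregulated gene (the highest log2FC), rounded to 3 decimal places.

log2(2.669/30.39) = -3.509  (PIK10)
log2(2820/226.8) = 3.636  (CCN12)
log2(307.7/631.0) = -1.036  (MAPK5)
log2(6115/674.8) = 3.180  (COL3)
log2(226.3/3376) = -3.899  (JUN10)
CCN12 is most strongly upregulated.

3.636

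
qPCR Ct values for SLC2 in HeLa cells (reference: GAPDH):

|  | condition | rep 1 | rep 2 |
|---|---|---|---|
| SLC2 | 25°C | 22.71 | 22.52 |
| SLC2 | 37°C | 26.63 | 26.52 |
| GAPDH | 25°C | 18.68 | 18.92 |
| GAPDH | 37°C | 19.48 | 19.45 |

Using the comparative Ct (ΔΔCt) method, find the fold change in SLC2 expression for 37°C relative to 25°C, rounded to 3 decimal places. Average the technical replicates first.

0.102

Mean Ct: SLC2 25°C 22.615; SLC2 37°C 26.575; GAPDH 25°C 18.800; GAPDH 37°C 19.465
ΔCt(25°C) = 22.615 − 18.800 = 3.815
ΔCt(37°C) = 26.575 − 19.465 = 7.110
ΔΔCt = 7.110 − 3.815 = 3.295
Fold change = 2^(−3.295) = 0.1019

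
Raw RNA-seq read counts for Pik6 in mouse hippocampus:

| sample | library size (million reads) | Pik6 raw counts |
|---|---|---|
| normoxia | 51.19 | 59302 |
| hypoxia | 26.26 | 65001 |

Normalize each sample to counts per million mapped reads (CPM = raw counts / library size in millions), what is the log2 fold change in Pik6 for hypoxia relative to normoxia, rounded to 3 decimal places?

CPM(normoxia) = 59302 / 51.19 = 1158.4685
CPM(hypoxia) = 65001 / 26.26 = 2475.2856
Fold change = 2475.2856 / 1158.4685 = 2.13669
log2(2.13669) = 1.0954

1.095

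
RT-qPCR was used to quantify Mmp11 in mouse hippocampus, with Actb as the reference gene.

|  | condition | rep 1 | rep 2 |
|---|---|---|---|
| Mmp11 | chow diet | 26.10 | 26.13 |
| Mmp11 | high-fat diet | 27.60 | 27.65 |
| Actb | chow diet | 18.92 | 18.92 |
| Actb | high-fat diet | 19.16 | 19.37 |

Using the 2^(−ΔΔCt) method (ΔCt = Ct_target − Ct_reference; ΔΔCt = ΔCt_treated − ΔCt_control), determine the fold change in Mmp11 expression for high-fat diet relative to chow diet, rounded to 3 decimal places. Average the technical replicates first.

0.446

Mean Ct: Mmp11 chow diet 26.115; Mmp11 high-fat diet 27.625; Actb chow diet 18.920; Actb high-fat diet 19.265
ΔCt(chow diet) = 26.115 − 18.920 = 7.195
ΔCt(high-fat diet) = 27.625 − 19.265 = 8.360
ΔΔCt = 8.360 − 7.195 = 1.165
Fold change = 2^(−1.165) = 0.4460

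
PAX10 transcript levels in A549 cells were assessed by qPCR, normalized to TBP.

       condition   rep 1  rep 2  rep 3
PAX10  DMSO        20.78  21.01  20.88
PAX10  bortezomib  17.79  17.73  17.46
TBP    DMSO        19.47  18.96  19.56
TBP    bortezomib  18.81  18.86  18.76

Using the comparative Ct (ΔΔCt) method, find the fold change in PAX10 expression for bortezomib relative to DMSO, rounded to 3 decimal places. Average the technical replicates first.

Mean Ct: PAX10 DMSO 20.890; PAX10 bortezomib 17.660; TBP DMSO 19.330; TBP bortezomib 18.810
ΔCt(DMSO) = 20.890 − 19.330 = 1.560
ΔCt(bortezomib) = 17.660 − 18.810 = -1.150
ΔΔCt = -1.150 − 1.560 = -2.710
Fold change = 2^(−(-2.710)) = 2^2.710 = 6.5432

6.543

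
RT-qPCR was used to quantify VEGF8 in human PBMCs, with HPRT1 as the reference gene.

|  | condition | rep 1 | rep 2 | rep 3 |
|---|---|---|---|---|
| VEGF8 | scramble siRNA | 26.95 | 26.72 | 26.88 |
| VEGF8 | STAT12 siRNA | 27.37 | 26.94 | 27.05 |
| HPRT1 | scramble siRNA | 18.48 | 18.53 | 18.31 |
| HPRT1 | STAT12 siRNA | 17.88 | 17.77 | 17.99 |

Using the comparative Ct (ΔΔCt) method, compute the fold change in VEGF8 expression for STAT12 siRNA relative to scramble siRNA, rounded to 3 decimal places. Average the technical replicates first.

Mean Ct: VEGF8 scramble siRNA 26.850; VEGF8 STAT12 siRNA 27.120; HPRT1 scramble siRNA 18.440; HPRT1 STAT12 siRNA 17.880
ΔCt(scramble siRNA) = 26.850 − 18.440 = 8.410
ΔCt(STAT12 siRNA) = 27.120 − 17.880 = 9.240
ΔΔCt = 9.240 − 8.410 = 0.830
Fold change = 2^(−0.830) = 0.5625

0.563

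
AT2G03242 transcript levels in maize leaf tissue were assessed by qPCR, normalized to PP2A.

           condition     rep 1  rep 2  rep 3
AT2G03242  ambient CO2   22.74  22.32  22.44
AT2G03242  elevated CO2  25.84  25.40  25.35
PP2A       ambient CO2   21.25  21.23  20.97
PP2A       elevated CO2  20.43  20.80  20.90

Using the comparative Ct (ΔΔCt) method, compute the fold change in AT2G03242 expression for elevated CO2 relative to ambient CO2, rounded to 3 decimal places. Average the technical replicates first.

0.090

Mean Ct: AT2G03242 ambient CO2 22.500; AT2G03242 elevated CO2 25.530; PP2A ambient CO2 21.150; PP2A elevated CO2 20.710
ΔCt(ambient CO2) = 22.500 − 21.150 = 1.350
ΔCt(elevated CO2) = 25.530 − 20.710 = 4.820
ΔΔCt = 4.820 − 1.350 = 3.470
Fold change = 2^(−3.470) = 0.0902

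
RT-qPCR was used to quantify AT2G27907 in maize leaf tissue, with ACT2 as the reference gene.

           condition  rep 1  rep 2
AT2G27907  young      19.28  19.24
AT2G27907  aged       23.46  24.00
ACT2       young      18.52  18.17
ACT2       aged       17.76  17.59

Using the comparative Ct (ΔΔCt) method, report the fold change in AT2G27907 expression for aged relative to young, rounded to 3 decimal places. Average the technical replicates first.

Mean Ct: AT2G27907 young 19.260; AT2G27907 aged 23.730; ACT2 young 18.345; ACT2 aged 17.675
ΔCt(young) = 19.260 − 18.345 = 0.915
ΔCt(aged) = 23.730 − 17.675 = 6.055
ΔΔCt = 6.055 − 0.915 = 5.140
Fold change = 2^(−5.140) = 0.0284

0.028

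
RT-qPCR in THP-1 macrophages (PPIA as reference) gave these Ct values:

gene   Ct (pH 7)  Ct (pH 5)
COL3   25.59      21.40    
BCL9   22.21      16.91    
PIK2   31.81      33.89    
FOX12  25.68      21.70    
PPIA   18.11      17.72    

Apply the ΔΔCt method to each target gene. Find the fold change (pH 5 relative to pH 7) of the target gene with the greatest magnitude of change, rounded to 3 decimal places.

COL3: ΔΔCt = (21.40−17.72) − (25.59−18.11) = 3.68 − 7.48 = -3.80; fold change = 2^3.80 = 13.929
BCL9: ΔΔCt = (16.91−17.72) − (22.21−18.11) = -0.81 − 4.10 = -4.91; fold change = 2^4.91 = 30.065
PIK2: ΔΔCt = (33.89−17.72) − (31.81−18.11) = 16.17 − 13.70 = 2.47; fold change = 2^-2.47 = 0.180
FOX12: ΔΔCt = (21.70−17.72) − (25.68−18.11) = 3.98 − 7.57 = -3.59; fold change = 2^3.59 = 12.042
BCL9 has the largest |ΔΔCt| = 4.91.

30.065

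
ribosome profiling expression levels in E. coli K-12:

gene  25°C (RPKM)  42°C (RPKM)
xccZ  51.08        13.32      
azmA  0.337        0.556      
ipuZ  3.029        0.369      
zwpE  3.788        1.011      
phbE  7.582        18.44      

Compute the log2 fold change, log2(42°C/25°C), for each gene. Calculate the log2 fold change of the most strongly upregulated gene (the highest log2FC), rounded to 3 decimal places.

1.282

log2(13.32/51.08) = -1.939  (xccZ)
log2(0.556/0.337) = 0.722  (azmA)
log2(0.369/3.029) = -3.037  (ipuZ)
log2(1.011/3.788) = -1.906  (zwpE)
log2(18.44/7.582) = 1.282  (phbE)
phbE is most strongly upregulated.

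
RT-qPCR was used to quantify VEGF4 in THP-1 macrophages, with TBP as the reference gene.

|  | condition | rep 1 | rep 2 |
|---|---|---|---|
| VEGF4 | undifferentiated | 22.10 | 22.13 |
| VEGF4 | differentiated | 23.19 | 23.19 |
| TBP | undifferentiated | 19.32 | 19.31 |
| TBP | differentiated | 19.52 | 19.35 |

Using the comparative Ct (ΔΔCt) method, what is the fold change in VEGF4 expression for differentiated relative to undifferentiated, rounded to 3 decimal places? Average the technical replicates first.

Mean Ct: VEGF4 undifferentiated 22.115; VEGF4 differentiated 23.190; TBP undifferentiated 19.315; TBP differentiated 19.435
ΔCt(undifferentiated) = 22.115 − 19.315 = 2.800
ΔCt(differentiated) = 23.190 − 19.435 = 3.755
ΔΔCt = 3.755 − 2.800 = 0.955
Fold change = 2^(−0.955) = 0.5158

0.516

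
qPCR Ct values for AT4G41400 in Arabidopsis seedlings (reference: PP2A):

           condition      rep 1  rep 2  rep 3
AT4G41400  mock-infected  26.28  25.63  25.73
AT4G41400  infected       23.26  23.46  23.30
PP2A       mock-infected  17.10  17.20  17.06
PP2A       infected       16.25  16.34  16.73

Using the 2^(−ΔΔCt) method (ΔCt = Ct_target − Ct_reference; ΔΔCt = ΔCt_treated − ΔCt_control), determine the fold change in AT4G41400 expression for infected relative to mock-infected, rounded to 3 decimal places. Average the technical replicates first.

3.630

Mean Ct: AT4G41400 mock-infected 25.880; AT4G41400 infected 23.340; PP2A mock-infected 17.120; PP2A infected 16.440
ΔCt(mock-infected) = 25.880 − 17.120 = 8.760
ΔCt(infected) = 23.340 − 16.440 = 6.900
ΔΔCt = 6.900 − 8.760 = -1.860
Fold change = 2^(−(-1.860)) = 2^1.860 = 3.6301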